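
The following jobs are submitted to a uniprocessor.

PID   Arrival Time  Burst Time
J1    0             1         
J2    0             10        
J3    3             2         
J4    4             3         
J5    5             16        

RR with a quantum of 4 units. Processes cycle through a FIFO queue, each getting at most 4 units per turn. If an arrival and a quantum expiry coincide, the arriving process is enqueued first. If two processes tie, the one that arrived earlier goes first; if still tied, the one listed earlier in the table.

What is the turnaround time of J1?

Schedule: | J1 0-1 | J2 1-5 | J3 5-7 | J4 7-10 | J5 10-14 | J2 14-18 | J5 18-22 | J2 22-24 | J5 24-32 |
Completion: J1=1  J2=24  J3=7  J4=10  J5=32
Turnaround (C−A): J1=1  J2=24  J3=4  J4=6  J5=27
Turnaround(J1) = completion − arrival = 1 − 0 = 1

1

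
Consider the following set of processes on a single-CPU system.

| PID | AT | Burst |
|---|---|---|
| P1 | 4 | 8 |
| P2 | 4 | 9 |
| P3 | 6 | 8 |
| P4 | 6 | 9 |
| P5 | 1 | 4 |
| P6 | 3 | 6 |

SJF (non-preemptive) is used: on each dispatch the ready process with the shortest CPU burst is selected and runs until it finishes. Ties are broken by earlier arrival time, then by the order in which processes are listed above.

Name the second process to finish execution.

Schedule: | idle 0-1 | P5 1-5 | P6 5-11 | P1 11-19 | P3 19-27 | P2 27-36 | P4 36-45 |
Completion: P1=19  P2=36  P3=27  P4=45  P5=5  P6=11
Turnaround (C−A): P1=15  P2=32  P3=21  P4=39  P5=4  P6=8
Finish order: P5 → P6 → P1 → P3 → P2 → P4

P6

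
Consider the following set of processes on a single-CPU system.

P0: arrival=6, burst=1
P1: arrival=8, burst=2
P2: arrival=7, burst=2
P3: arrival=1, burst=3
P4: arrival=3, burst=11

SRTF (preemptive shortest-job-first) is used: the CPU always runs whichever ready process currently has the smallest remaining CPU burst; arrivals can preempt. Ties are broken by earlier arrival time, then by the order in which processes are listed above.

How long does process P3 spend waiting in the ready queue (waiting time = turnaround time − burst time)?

Gantt: | idle 0-1 | P3 1-4 | P4 4-6 | P0 6-7 | P2 7-9 | P1 9-11 | P4 11-20 |
Completion: P0=7  P1=11  P2=9  P3=4  P4=20
Waiting(P3) = turnaround − burst = 3 − 3 = 0

0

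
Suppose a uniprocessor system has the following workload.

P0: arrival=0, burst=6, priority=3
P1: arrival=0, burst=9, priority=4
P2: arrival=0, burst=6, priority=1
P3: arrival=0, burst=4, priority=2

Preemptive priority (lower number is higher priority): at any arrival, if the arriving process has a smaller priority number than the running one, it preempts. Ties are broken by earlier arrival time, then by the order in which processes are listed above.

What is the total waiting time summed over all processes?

Schedule: | P2 0-6 | P3 6-10 | P0 10-16 | P1 16-25 |
Completion: P0=16  P1=25  P2=6  P3=10
Waiting = turnaround − burst: P0=10, P1=16, P2=0, P3=6
Total waiting = 10 + 16 + 0 + 6 = 32

32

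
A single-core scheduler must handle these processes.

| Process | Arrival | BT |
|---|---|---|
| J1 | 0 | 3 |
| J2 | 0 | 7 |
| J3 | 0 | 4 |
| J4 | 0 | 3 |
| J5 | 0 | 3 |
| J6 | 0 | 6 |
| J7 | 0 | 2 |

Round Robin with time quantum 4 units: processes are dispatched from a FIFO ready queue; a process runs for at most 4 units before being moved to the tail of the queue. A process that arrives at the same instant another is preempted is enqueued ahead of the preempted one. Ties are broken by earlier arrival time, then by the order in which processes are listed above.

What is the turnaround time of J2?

Gantt: | J1 0-3 | J2 3-7 | J3 7-11 | J4 11-14 | J5 14-17 | J6 17-21 | J7 21-23 | J2 23-26 | J6 26-28 |
Completion: J1=3  J2=26  J3=11  J4=14  J5=17  J6=28  J7=23
Turnaround(J2) = completion − arrival = 26 − 0 = 26

26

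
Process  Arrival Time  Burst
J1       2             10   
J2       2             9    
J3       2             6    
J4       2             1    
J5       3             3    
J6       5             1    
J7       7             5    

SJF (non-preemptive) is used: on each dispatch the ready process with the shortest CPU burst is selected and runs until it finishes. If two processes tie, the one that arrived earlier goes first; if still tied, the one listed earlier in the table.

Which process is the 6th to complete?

J2

Gantt: | idle 0-2 | J4 2-3 | J5 3-6 | J6 6-7 | J7 7-12 | J3 12-18 | J2 18-27 | J1 27-37 |
Completion: J1=37  J2=27  J3=18  J4=3  J5=6  J6=7  J7=12
Finish order: J4 → J5 → J6 → J7 → J3 → J2 → J1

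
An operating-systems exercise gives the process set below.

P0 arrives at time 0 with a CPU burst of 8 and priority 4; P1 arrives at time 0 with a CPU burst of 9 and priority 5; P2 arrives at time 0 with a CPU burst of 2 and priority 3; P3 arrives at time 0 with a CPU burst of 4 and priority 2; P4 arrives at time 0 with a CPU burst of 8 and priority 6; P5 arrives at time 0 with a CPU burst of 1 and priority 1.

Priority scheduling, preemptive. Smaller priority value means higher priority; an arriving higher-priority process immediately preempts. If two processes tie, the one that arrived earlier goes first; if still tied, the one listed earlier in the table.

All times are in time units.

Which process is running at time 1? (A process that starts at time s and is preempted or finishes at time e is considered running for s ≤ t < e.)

P3

Schedule: | P5 0-1 | P3 1-5 | P2 5-7 | P0 7-15 | P1 15-24 | P4 24-32 |
Completion: P0=15  P1=24  P2=7  P3=5  P4=32  P5=1
Turnaround (C−A): P0=15  P1=24  P2=7  P3=5  P4=32  P5=1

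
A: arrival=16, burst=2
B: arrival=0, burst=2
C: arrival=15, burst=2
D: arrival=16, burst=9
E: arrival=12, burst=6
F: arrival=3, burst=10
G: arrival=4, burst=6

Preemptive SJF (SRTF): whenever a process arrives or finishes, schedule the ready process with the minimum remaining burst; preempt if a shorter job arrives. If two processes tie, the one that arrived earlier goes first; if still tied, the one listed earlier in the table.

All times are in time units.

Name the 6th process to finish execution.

Schedule: | B 0-2 | idle 2-3 | F 3-4 | G 4-10 | F 10-12 | E 12-15 | C 15-17 | A 17-19 | E 19-22 | F 22-29 | D 29-38 |
Completion: A=19  B=2  C=17  D=38  E=22  F=29  G=10
Turnaround (C−A): A=3  B=2  C=2  D=22  E=10  F=26  G=6
Finish order: B → G → C → A → E → F → D

F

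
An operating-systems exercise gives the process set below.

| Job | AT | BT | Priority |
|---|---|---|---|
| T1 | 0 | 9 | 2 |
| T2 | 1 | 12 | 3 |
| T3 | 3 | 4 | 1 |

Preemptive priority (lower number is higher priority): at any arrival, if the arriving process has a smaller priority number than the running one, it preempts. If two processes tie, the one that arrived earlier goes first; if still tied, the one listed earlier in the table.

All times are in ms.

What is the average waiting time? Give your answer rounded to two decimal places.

Schedule: | T1 0-3 | T3 3-7 | T1 7-13 | T2 13-25 |
Completion: T1=13  T2=25  T3=7
Waiting times: T1=4, T2=12, T3=0
Average waiting = (4+12+0) / 3 = 16/3 = 5.33

5.33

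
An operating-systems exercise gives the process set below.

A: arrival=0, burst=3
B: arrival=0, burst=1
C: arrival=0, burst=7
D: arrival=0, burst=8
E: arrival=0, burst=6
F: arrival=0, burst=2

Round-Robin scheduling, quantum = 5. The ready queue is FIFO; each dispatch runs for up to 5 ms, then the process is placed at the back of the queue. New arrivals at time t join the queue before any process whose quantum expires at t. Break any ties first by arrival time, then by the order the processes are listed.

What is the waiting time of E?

Timeline: | A 0-3 | B 3-4 | C 4-9 | D 9-14 | E 14-19 | F 19-21 | C 21-23 | D 23-26 | E 26-27 |
Completion: A=3  B=4  C=23  D=26  E=27  F=21
Waiting(E) = turnaround − burst = 27 − 6 = 21

21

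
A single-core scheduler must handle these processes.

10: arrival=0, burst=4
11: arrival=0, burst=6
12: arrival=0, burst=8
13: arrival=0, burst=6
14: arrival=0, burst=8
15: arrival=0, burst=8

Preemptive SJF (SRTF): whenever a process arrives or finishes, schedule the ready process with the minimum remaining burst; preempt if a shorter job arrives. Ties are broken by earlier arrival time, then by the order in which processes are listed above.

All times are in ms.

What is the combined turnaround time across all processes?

Gantt: | 10 0-4 | 11 4-10 | 13 10-16 | 12 16-24 | 14 24-32 | 15 32-40 |
Completion: 10=4  11=10  12=24  13=16  14=32  15=40
Turnaround (C−A): 10=4  11=10  12=24  13=16  14=32  15=40
Turnaround = completion − arrival: 10=4, 11=10, 12=24, 13=16, 14=32, 15=40
Total turnaround = 4 + 10 + 24 + 16 + 32 + 40 = 126

126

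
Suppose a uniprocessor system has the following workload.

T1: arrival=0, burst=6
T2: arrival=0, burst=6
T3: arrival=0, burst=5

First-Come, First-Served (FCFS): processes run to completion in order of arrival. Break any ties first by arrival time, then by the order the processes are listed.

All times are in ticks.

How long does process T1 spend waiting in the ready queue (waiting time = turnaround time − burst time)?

Gantt: | T1 0-6 | T2 6-12 | T3 12-17 |
Completion: T1=6  T2=12  T3=17
Turnaround (C−A): T1=6  T2=12  T3=17
Waiting(T1) = turnaround − burst = 6 − 6 = 0

0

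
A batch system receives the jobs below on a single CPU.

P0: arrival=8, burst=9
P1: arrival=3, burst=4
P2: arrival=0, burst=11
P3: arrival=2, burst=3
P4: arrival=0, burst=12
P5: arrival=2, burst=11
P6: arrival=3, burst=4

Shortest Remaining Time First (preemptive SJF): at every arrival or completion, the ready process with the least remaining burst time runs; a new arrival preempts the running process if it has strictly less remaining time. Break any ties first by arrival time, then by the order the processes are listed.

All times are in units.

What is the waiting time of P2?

11

Gantt: | P2 0-2 | P3 2-5 | P1 5-9 | P6 9-13 | P2 13-22 | P0 22-31 | P5 31-42 | P4 42-54 |
Completion: P0=31  P1=9  P2=22  P3=5  P4=54  P5=42  P6=13
Turnaround (C−A): P0=23  P1=6  P2=22  P3=3  P4=54  P5=40  P6=10
Waiting(P2) = turnaround − burst = 22 − 11 = 11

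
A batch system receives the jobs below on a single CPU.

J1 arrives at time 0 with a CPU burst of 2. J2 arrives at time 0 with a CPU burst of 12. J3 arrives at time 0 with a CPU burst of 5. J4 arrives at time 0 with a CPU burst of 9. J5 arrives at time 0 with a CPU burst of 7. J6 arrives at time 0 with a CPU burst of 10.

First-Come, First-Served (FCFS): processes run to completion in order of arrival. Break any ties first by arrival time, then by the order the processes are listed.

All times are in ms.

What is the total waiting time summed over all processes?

98

Schedule: | J1 0-2 | J2 2-14 | J3 14-19 | J4 19-28 | J5 28-35 | J6 35-45 |
Completion: J1=2  J2=14  J3=19  J4=28  J5=35  J6=45
Turnaround (C−A): J1=2  J2=14  J3=19  J4=28  J5=35  J6=45
Waiting = turnaround − burst: J1=0, J2=2, J3=14, J4=19, J5=28, J6=35
Total waiting = 0 + 2 + 14 + 19 + 28 + 35 = 98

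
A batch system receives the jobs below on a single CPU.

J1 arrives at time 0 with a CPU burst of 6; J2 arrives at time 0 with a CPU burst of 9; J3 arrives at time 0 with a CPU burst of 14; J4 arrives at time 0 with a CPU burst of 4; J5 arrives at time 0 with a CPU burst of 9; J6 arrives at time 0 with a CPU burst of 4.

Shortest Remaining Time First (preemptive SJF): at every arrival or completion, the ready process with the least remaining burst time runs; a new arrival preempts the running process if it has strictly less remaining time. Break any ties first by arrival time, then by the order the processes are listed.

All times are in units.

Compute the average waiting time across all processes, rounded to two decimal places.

Schedule: | J4 0-4 | J6 4-8 | J1 8-14 | J2 14-23 | J5 23-32 | J3 32-46 |
Completion: J1=14  J2=23  J3=46  J4=4  J5=32  J6=8
Turnaround (C−A): J1=14  J2=23  J3=46  J4=4  J5=32  J6=8
Waiting times: J1=8, J2=14, J3=32, J4=0, J5=23, J6=4
Average waiting = (8+14+32+0+23+4) / 6 = 81/6 = 13.50

13.50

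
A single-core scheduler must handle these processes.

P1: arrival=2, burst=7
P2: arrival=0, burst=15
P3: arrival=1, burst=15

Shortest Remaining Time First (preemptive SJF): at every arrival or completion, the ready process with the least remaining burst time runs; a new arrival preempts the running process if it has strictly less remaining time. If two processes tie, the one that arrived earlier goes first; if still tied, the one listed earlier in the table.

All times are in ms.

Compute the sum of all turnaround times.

65

Schedule: | P2 0-2 | P1 2-9 | P2 9-22 | P3 22-37 |
Completion: P1=9  P2=22  P3=37
Turnaround (C−A): P1=7  P2=22  P3=36
Turnaround = completion − arrival: P1=7, P2=22, P3=36
Total turnaround = 7 + 22 + 36 = 65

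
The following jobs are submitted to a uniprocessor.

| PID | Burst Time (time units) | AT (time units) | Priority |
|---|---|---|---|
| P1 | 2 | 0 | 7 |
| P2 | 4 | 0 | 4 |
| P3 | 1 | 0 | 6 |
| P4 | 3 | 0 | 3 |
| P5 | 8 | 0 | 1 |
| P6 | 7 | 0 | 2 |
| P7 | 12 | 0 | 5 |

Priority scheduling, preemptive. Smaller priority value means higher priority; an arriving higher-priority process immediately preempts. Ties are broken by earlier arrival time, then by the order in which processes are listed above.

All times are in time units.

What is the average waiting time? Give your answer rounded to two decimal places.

Gantt: | P5 0-8 | P6 8-15 | P4 15-18 | P2 18-22 | P7 22-34 | P3 34-35 | P1 35-37 |
Completion: P1=37  P2=22  P3=35  P4=18  P5=8  P6=15  P7=34
Waiting times: P1=35, P2=18, P3=34, P4=15, P5=0, P6=8, P7=22
Average waiting = (35+18+34+15+0+8+22) / 7 = 132/7 = 18.86

18.86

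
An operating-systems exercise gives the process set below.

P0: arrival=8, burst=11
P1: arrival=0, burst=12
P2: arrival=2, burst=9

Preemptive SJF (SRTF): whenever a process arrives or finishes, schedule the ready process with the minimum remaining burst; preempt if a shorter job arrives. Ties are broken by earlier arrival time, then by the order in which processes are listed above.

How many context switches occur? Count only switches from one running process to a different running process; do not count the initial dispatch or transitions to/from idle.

Schedule: | P1 0-2 | P2 2-11 | P1 11-21 | P0 21-32 |
Completion: P0=32  P1=21  P2=11
Turnaround (C−A): P0=24  P1=21  P2=9

3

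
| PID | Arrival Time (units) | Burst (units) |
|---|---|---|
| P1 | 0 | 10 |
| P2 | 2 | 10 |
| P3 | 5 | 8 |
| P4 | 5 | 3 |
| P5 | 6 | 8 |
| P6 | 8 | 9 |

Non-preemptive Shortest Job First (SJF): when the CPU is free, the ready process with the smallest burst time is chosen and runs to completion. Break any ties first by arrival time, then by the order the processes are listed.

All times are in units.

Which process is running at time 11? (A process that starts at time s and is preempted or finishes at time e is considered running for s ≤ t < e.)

P4

Schedule: | P1 0-10 | P4 10-13 | P3 13-21 | P5 21-29 | P6 29-38 | P2 38-48 |
Completion: P1=10  P2=48  P3=21  P4=13  P5=29  P6=38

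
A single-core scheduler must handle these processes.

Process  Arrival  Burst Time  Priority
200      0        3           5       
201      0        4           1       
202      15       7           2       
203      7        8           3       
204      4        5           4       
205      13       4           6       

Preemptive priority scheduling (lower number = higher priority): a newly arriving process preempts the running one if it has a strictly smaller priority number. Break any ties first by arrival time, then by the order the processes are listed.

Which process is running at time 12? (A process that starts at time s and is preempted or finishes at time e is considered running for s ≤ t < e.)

203

Schedule: | 201 0-4 | 204 4-7 | 203 7-15 | 202 15-22 | 204 22-24 | 200 24-27 | 205 27-31 |
Completion: 200=27  201=4  202=22  203=15  204=24  205=31
Turnaround (C−A): 200=27  201=4  202=7  203=8  204=20  205=18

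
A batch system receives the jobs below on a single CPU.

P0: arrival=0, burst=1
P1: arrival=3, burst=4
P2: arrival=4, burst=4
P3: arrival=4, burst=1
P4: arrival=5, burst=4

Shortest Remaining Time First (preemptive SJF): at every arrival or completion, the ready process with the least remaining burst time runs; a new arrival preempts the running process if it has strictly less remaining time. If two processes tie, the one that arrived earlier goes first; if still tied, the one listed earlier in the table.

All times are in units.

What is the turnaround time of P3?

1

Timeline: | P0 0-1 | idle 1-3 | P1 3-4 | P3 4-5 | P1 5-8 | P2 8-12 | P4 12-16 |
Completion: P0=1  P1=8  P2=12  P3=5  P4=16
Turnaround(P3) = completion − arrival = 5 − 4 = 1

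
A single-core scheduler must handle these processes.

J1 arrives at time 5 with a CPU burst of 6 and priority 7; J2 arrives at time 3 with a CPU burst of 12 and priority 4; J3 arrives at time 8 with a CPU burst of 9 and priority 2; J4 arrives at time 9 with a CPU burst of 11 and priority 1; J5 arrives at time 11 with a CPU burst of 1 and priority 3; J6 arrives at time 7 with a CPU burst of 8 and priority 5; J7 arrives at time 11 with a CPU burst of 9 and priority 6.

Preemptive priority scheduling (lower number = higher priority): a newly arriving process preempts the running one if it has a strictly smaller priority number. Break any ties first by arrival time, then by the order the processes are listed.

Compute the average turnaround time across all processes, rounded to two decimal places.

Schedule: | idle 0-3 | J2 3-8 | J3 8-9 | J4 9-20 | J3 20-28 | J5 28-29 | J2 29-36 | J6 36-44 | J7 44-53 | J1 53-59 |
Completion: J1=59  J2=36  J3=28  J4=20  J5=29  J6=44  J7=53
Turnaround times: J1=54, J2=33, J3=20, J4=11, J5=18, J6=37, J7=42
Average turnaround = (54+33+20+11+18+37+42) / 7 = 215/7 = 30.71

30.71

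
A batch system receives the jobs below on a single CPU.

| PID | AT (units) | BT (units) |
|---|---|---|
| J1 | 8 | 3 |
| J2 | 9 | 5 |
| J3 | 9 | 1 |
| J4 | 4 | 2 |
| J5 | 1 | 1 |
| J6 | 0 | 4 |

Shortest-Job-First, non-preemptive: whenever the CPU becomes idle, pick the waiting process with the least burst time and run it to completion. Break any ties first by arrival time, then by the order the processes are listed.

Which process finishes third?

Gantt: | J6 0-4 | J5 4-5 | J4 5-7 | idle 7-8 | J1 8-11 | J3 11-12 | J2 12-17 |
Completion: J1=11  J2=17  J3=12  J4=7  J5=5  J6=4
Finish order: J6 → J5 → J4 → J1 → J3 → J2

J4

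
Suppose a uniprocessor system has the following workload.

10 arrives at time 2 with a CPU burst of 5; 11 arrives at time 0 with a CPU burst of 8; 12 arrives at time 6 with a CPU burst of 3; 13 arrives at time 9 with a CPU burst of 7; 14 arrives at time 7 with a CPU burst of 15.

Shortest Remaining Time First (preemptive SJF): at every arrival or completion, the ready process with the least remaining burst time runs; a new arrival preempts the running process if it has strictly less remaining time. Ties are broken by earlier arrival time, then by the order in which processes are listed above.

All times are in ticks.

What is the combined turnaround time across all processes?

70

Schedule: | 11 0-2 | 10 2-7 | 12 7-10 | 11 10-16 | 13 16-23 | 14 23-38 |
Completion: 10=7  11=16  12=10  13=23  14=38
Turnaround = completion − arrival: 10=5, 11=16, 12=4, 13=14, 14=31
Total turnaround = 5 + 16 + 4 + 14 + 31 = 70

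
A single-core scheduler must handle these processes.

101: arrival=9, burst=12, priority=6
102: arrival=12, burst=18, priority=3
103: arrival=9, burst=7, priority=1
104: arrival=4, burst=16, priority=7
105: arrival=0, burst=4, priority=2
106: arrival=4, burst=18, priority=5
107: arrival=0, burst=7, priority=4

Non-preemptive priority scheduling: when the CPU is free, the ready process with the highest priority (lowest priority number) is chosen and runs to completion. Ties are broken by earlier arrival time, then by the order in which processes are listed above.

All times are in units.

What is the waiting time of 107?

4

Timeline: | 105 0-4 | 107 4-11 | 103 11-18 | 102 18-36 | 106 36-54 | 101 54-66 | 104 66-82 |
Completion: 101=66  102=36  103=18  104=82  105=4  106=54  107=11
Waiting(107) = turnaround − burst = 11 − 7 = 4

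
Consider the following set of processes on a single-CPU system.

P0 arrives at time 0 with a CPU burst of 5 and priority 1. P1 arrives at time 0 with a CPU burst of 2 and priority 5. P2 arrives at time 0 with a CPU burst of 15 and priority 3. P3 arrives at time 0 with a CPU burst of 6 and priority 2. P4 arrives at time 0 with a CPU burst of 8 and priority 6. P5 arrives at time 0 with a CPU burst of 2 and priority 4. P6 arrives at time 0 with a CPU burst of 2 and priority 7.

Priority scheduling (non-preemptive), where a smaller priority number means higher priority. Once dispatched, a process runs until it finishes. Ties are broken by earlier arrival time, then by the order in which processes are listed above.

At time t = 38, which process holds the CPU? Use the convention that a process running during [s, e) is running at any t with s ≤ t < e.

Timeline: | P0 0-5 | P3 5-11 | P2 11-26 | P5 26-28 | P1 28-30 | P4 30-38 | P6 38-40 |
Completion: P0=5  P1=30  P2=26  P3=11  P4=38  P5=28  P6=40

P6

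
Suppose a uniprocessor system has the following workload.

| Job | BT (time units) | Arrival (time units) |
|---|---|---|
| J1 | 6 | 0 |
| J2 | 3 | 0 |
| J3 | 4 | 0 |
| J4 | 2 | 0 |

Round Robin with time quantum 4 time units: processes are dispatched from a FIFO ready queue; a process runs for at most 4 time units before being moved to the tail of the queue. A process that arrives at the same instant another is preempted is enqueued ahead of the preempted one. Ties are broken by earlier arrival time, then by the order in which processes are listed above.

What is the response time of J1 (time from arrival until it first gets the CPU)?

Timeline: | J1 0-4 | J2 4-7 | J3 7-11 | J4 11-13 | J1 13-15 |
Completion: J1=15  J2=7  J3=11  J4=13
Response(J1) = first start − arrival = 0 − 0 = 0

0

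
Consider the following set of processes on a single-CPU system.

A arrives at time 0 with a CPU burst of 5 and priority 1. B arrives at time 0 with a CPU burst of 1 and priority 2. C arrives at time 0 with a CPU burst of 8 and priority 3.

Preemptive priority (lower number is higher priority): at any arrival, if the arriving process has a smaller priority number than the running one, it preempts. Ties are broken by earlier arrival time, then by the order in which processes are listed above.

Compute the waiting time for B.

5

Schedule: | A 0-5 | B 5-6 | C 6-14 |
Completion: A=5  B=6  C=14
Waiting(B) = turnaround − burst = 6 − 1 = 5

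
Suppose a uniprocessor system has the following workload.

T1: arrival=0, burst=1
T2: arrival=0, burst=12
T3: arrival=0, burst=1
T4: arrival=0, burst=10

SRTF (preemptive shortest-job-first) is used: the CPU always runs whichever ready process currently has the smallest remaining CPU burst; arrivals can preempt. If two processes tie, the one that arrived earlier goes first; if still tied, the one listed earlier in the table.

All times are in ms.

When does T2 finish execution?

Schedule: | T1 0-1 | T3 1-2 | T4 2-12 | T2 12-24 |
Completion: T1=1  T2=24  T3=2  T4=12
Turnaround (C−A): T1=1  T2=24  T3=2  T4=12

24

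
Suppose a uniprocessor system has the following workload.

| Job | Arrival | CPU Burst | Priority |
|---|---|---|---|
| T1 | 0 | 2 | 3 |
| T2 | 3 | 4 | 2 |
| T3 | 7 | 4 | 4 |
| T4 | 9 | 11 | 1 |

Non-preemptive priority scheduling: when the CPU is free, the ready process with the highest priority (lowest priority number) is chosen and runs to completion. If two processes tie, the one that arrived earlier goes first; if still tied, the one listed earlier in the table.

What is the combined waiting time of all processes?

2

Gantt: | T1 0-2 | idle 2-3 | T2 3-7 | T3 7-11 | T4 11-22 |
Completion: T1=2  T2=7  T3=11  T4=22
Turnaround (C−A): T1=2  T2=4  T3=4  T4=13
Waiting = turnaround − burst: T1=0, T2=0, T3=0, T4=2
Total waiting = 0 + 0 + 0 + 2 = 2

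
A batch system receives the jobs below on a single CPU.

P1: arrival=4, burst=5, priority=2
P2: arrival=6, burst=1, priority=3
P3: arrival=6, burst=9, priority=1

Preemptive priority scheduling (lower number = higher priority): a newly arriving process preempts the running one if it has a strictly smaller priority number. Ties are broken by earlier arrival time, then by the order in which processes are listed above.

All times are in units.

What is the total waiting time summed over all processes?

Gantt: | idle 0-4 | P1 4-6 | P3 6-15 | P1 15-18 | P2 18-19 |
Completion: P1=18  P2=19  P3=15
Waiting = turnaround − burst: P1=9, P2=12, P3=0
Total waiting = 9 + 12 + 0 = 21

21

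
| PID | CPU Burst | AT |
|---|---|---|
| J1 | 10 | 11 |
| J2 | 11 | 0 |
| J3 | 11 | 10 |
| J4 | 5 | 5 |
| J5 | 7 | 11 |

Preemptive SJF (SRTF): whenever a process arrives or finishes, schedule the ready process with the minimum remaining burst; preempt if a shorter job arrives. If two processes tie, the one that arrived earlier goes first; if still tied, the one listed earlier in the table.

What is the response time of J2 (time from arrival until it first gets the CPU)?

0

Timeline: | J2 0-5 | J4 5-10 | J2 10-16 | J5 16-23 | J1 23-33 | J3 33-44 |
Completion: J1=33  J2=16  J3=44  J4=10  J5=23
Turnaround (C−A): J1=22  J2=16  J3=34  J4=5  J5=12
Response(J2) = first start − arrival = 0 − 0 = 0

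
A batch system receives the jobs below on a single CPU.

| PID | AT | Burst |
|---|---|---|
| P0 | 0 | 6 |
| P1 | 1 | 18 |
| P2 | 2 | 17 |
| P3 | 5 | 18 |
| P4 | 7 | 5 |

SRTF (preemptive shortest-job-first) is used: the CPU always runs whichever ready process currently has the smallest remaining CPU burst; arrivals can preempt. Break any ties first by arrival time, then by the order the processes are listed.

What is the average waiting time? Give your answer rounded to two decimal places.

Timeline: | P0 0-6 | P2 6-7 | P4 7-12 | P2 12-28 | P1 28-46 | P3 46-64 |
Completion: P0=6  P1=46  P2=28  P3=64  P4=12
Turnaround (C−A): P0=6  P1=45  P2=26  P3=59  P4=5
Waiting times: P0=0, P1=27, P2=9, P3=41, P4=0
Average waiting = (0+27+9+41+0) / 5 = 77/5 = 15.40

15.40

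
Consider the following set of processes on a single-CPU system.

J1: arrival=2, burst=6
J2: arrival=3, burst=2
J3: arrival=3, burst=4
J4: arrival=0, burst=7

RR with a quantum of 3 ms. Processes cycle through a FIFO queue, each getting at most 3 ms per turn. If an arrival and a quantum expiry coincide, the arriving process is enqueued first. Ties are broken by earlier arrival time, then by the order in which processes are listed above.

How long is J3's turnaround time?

Gantt: | J4 0-3 | J1 3-6 | J2 6-8 | J3 8-11 | J4 11-14 | J1 14-17 | J3 17-18 | J4 18-19 |
Completion: J1=17  J2=8  J3=18  J4=19
Turnaround (C−A): J1=15  J2=5  J3=15  J4=19
Turnaround(J3) = completion − arrival = 18 − 3 = 15

15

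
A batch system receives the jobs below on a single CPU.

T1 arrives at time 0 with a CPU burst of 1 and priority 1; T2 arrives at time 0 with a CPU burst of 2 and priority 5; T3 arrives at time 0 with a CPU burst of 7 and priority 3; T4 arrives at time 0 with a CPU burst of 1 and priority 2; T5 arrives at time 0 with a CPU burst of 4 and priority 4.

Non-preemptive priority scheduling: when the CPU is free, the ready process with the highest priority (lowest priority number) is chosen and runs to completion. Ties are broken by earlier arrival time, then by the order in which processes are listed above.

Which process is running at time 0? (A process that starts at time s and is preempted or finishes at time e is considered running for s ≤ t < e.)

T1

Schedule: | T1 0-1 | T4 1-2 | T3 2-9 | T5 9-13 | T2 13-15 |
Completion: T1=1  T2=15  T3=9  T4=2  T5=13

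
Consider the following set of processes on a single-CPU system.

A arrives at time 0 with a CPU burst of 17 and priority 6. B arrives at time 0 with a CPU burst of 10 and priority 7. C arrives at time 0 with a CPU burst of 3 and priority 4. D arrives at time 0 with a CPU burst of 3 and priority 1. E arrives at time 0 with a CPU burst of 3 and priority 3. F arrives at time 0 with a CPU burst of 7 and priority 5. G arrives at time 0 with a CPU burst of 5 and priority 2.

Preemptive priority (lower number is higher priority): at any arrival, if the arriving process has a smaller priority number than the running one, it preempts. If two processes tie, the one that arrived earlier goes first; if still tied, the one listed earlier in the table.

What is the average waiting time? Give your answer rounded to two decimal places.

13.57

Timeline: | D 0-3 | G 3-8 | E 8-11 | C 11-14 | F 14-21 | A 21-38 | B 38-48 |
Completion: A=38  B=48  C=14  D=3  E=11  F=21  G=8
Waiting times: A=21, B=38, C=11, D=0, E=8, F=14, G=3
Average waiting = (21+38+11+0+8+14+3) / 7 = 95/7 = 13.57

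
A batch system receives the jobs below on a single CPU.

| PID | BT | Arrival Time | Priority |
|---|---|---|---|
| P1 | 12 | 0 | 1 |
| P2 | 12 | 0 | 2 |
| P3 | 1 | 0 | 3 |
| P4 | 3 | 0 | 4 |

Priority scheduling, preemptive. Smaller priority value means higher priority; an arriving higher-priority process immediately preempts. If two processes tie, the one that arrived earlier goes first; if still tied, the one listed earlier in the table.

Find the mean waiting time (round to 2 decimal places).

Timeline: | P1 0-12 | P2 12-24 | P3 24-25 | P4 25-28 |
Completion: P1=12  P2=24  P3=25  P4=28
Turnaround (C−A): P1=12  P2=24  P3=25  P4=28
Waiting times: P1=0, P2=12, P3=24, P4=25
Average waiting = (0+12+24+25) / 4 = 61/4 = 15.25

15.25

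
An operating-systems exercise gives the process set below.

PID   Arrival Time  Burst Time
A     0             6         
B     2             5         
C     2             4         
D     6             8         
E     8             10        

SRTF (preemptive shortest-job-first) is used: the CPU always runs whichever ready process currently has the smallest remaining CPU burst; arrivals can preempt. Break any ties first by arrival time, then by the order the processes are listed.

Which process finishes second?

C

Timeline: | A 0-6 | C 6-10 | B 10-15 | D 15-23 | E 23-33 |
Completion: A=6  B=15  C=10  D=23  E=33
Turnaround (C−A): A=6  B=13  C=8  D=17  E=25
Finish order: A → C → B → D → E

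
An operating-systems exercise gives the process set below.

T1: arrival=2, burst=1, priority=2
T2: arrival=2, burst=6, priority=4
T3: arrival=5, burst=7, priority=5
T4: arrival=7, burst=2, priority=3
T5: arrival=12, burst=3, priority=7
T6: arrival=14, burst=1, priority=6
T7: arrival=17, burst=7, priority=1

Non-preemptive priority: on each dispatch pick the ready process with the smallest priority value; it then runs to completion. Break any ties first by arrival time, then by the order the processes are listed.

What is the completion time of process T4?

Gantt: | idle 0-2 | T1 2-3 | T2 3-9 | T4 9-11 | T3 11-18 | T7 18-25 | T6 25-26 | T5 26-29 |
Completion: T1=3  T2=9  T3=18  T4=11  T5=29  T6=26  T7=25
Turnaround (C−A): T1=1  T2=7  T3=13  T4=4  T5=17  T6=12  T7=8

11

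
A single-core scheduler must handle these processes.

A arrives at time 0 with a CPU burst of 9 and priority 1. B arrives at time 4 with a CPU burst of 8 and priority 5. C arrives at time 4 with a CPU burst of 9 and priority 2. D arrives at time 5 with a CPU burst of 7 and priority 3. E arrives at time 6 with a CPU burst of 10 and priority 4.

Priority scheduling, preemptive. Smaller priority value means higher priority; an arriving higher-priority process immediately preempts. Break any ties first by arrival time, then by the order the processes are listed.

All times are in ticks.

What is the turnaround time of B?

Schedule: | A 0-9 | C 9-18 | D 18-25 | E 25-35 | B 35-43 |
Completion: A=9  B=43  C=18  D=25  E=35
Turnaround (C−A): A=9  B=39  C=14  D=20  E=29
Turnaround(B) = completion − arrival = 43 − 4 = 39

39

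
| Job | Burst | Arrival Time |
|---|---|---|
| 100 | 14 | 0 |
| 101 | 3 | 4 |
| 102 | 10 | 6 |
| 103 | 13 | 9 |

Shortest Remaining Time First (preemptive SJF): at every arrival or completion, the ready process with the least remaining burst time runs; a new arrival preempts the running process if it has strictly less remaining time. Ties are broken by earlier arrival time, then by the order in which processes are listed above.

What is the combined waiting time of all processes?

Gantt: | 100 0-4 | 101 4-7 | 100 7-17 | 102 17-27 | 103 27-40 |
Completion: 100=17  101=7  102=27  103=40
Waiting = turnaround − burst: 100=3, 101=0, 102=11, 103=18
Total waiting = 3 + 0 + 11 + 18 = 32

32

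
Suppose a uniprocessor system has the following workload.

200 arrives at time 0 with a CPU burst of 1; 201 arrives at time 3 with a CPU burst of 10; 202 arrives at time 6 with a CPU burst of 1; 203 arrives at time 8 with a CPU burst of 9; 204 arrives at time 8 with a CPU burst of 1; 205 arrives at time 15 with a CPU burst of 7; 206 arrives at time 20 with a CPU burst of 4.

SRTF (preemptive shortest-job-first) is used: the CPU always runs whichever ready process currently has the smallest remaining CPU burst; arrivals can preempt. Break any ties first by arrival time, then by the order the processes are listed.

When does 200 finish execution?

1

Gantt: | 200 0-1 | idle 1-3 | 201 3-6 | 202 6-7 | 201 7-8 | 204 8-9 | 201 9-15 | 205 15-22 | 206 22-26 | 203 26-35 |
Completion: 200=1  201=15  202=7  203=35  204=9  205=22  206=26
Turnaround (C−A): 200=1  201=12  202=1  203=27  204=1  205=7  206=6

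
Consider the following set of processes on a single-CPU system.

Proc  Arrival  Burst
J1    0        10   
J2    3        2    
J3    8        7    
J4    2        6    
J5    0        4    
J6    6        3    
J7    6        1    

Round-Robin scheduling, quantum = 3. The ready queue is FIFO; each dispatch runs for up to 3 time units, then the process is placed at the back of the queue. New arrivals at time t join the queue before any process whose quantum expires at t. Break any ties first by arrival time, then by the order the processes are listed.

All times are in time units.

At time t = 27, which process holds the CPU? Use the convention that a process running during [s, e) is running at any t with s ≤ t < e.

Timeline: | J1 0-3 | J5 3-6 | J4 6-9 | J2 9-11 | J1 11-14 | J6 14-17 | J7 17-18 | J5 18-19 | J3 19-22 | J4 22-25 | J1 25-28 | J3 28-31 | J1 31-32 | J3 32-33 |
Completion: J1=32  J2=11  J3=33  J4=25  J5=19  J6=17  J7=18

J1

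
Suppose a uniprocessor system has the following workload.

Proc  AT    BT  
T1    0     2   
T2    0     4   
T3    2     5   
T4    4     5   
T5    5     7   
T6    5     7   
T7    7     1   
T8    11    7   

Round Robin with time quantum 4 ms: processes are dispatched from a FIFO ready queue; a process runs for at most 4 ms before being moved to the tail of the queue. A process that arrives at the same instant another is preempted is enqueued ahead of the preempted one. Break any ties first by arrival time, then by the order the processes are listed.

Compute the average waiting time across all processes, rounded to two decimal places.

14.63

Timeline: | T1 0-2 | T2 2-6 | T3 6-10 | T4 10-14 | T5 14-18 | T6 18-22 | T7 22-23 | T3 23-24 | T8 24-28 | T4 28-29 | T5 29-32 | T6 32-35 | T8 35-38 |
Completion: T1=2  T2=6  T3=24  T4=29  T5=32  T6=35  T7=23  T8=38
Waiting times: T1=0, T2=2, T3=17, T4=20, T5=20, T6=23, T7=15, T8=20
Average waiting = (0+2+17+20+20+23+15+20) / 8 = 117/8 = 14.63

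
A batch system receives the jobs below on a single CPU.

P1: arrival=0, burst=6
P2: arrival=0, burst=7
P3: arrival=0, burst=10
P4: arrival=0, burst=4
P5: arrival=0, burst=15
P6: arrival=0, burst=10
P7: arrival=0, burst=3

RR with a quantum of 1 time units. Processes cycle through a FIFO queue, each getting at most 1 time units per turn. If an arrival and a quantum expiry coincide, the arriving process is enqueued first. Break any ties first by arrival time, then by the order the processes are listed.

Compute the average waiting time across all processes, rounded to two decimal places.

30.71

Gantt: | P1 0-1 | P2 1-2 | P3 2-3 | P4 3-4 | P5 4-5 | P6 5-6 | P7 6-7 | P1 7-8 | P2 8-9 | P3 9-10 | P4 10-11 | P5 11-12 | P6 12-13 | P7 13-14 | P1 14-15 | P2 15-16 | P3 16-17 | P4 17-18 | P5 18-19 | P6 19-20 | P7 20-21 | P1 21-22 | P2 22-23 | P3 23-24 | P4 24-25 | P5 25-26 | P6 26-27 | P1 27-28 | P2 28-29 | P3 29-30 | P5 30-31 | P6 31-32 | P1 32-33 | P2 33-34 | P3 34-35 | P5 35-36 | P6 36-37 | P2 37-38 | P3 38-39 | P5 39-40 | P6 40-41 | P3 41-42 | P5 42-43 | P6 43-44 | P3 44-45 | P5 45-46 | P6 46-47 | P3 47-48 | P5 48-49 | P6 49-50 | P5 50-55 |
Completion: P1=33  P2=38  P3=48  P4=25  P5=55  P6=50  P7=21
Turnaround (C−A): P1=33  P2=38  P3=48  P4=25  P5=55  P6=50  P7=21
Waiting times: P1=27, P2=31, P3=38, P4=21, P5=40, P6=40, P7=18
Average waiting = (27+31+38+21+40+40+18) / 7 = 215/7 = 30.71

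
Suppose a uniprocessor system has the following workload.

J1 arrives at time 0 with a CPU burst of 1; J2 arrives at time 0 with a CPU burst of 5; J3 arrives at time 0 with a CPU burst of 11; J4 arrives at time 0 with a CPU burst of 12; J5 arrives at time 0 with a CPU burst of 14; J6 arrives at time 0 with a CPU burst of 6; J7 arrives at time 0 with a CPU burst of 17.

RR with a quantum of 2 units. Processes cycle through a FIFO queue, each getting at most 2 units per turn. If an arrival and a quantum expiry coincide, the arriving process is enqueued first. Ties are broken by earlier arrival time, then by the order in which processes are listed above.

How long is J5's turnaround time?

Gantt: | J1 0-1 | J2 1-3 | J3 3-5 | J4 5-7 | J5 7-9 | J6 9-11 | J7 11-13 | J2 13-15 | J3 15-17 | J4 17-19 | J5 19-21 | J6 21-23 | J7 23-25 | J2 25-26 | J3 26-28 | J4 28-30 | J5 30-32 | J6 32-34 | J7 34-36 | J3 36-38 | J4 38-40 | J5 40-42 | J7 42-44 | J3 44-46 | J4 46-48 | J5 48-50 | J7 50-52 | J3 52-53 | J4 53-55 | J5 55-57 | J7 57-59 | J5 59-61 | J7 61-66 |
Completion: J1=1  J2=26  J3=53  J4=55  J5=61  J6=34  J7=66
Turnaround(J5) = completion − arrival = 61 − 0 = 61

61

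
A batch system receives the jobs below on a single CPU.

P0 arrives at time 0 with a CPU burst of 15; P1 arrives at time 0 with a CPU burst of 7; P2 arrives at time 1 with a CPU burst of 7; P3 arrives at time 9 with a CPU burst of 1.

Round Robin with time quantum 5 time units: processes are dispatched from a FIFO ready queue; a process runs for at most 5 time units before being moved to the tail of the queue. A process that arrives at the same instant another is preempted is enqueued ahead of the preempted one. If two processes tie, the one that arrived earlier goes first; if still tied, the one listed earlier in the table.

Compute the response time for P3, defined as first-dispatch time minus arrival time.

Timeline: | P0 0-5 | P1 5-10 | P2 10-15 | P0 15-20 | P3 20-21 | P1 21-23 | P2 23-25 | P0 25-30 |
Completion: P0=30  P1=23  P2=25  P3=21
Turnaround (C−A): P0=30  P1=23  P2=24  P3=12
Response(P3) = first start − arrival = 20 − 9 = 11

11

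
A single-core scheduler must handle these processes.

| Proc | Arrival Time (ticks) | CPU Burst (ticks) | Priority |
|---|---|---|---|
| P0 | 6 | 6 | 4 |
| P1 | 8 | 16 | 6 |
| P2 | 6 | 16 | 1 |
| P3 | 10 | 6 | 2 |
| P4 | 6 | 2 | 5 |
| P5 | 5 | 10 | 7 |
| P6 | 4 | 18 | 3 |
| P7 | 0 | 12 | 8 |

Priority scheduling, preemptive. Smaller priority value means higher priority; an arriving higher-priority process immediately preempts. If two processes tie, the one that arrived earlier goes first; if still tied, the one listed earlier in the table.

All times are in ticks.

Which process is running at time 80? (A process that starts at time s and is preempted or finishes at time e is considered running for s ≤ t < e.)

P7

Gantt: | P7 0-4 | P6 4-6 | P2 6-22 | P3 22-28 | P6 28-44 | P0 44-50 | P4 50-52 | P1 52-68 | P5 68-78 | P7 78-86 |
Completion: P0=50  P1=68  P2=22  P3=28  P4=52  P5=78  P6=44  P7=86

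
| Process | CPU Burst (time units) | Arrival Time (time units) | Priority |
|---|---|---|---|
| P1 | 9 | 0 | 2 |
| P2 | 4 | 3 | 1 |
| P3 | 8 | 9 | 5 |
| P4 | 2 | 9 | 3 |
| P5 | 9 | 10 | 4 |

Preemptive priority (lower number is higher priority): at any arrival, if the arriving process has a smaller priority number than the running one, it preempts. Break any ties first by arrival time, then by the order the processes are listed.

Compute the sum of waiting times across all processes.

28

Schedule: | P1 0-3 | P2 3-7 | P1 7-13 | P4 13-15 | P5 15-24 | P3 24-32 |
Completion: P1=13  P2=7  P3=32  P4=15  P5=24
Turnaround (C−A): P1=13  P2=4  P3=23  P4=6  P5=14
Waiting = turnaround − burst: P1=4, P2=0, P3=15, P4=4, P5=5
Total waiting = 4 + 0 + 15 + 4 + 5 = 28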